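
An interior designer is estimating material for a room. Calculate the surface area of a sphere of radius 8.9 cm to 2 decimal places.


Shape: sphere
Radius r = 8.9 cm
Formula: SA = 4 * pi * r^2
r^2 = 79.21
SA = 4 * pi * 79.21
SA = 316.84 * pi
SA = 995.38
995.38 cm^2


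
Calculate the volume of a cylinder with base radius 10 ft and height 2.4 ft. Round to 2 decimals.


Shape: cylinder
Radius r = 10 ft, Height h = 2.4 ft
Formula: V = pi * r^2 * h
r^2 = 100
V = pi * 100 * 2.4
V = 240 * pi
V = 753.98
753.98 ft^3


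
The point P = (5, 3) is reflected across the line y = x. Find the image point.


Transformation: reflection
Original point: (5, 3)
Rule for reflection over y = x: (x, y) -> (y, x)
Apply: (5, 3) -> (3, 5)
(3, 5)


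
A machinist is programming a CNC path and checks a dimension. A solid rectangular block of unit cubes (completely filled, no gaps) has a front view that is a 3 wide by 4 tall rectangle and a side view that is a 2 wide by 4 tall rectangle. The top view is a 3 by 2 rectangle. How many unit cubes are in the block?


Orthographic views of a solid rectangular block:
Front view 3 x 4 -> length = 3, height = 4
Side view 2 x 4 -> width = 2, height = 4 (consistent)
Top view 3 x 2 -> confirms length = 3, width = 2
The block is 3 x 2 x 4.
Total unit cubes = 3 * 2 * 4 = 24
24 unit cubes


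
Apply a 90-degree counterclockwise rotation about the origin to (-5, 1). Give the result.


Transformation: rotation about the origin
Original point: (-5, 1)
Rule for 90 deg counterclockwise: (x, y) -> (-y, x)
Apply: (-5, 1) -> (-1, -5)
(-1, -5)


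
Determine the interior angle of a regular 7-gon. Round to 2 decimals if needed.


Shape: regular heptagon (7 sides)
Formula: interior angle = (n - 2) * 180 / n
(n - 2) = 5
(n - 2) * 180 = 900
angle = 900 / 7
angle = 128.57
128.57 degrees


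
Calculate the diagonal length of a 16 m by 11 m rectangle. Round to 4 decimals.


Shape: rectangle (diagonal via Pythagoras)
Sides: 16 m and 11 m
Formula: d = sqrt(l^2 + w^2)
l^2 = 256, w^2 = 121
l^2 + w^2 = 377
d = sqrt(377)
d = 19.4165
19.4165 m


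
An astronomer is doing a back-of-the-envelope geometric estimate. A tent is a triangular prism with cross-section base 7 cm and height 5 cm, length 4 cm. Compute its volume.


Shape: triangular prism
Triangle base = 7 cm, triangle height = 5 cm, prism length L = 4 cm
Formula: V = (1/2 * b * h_tri) * L
Cross-section area = 0.5 * 7 * 5 = 17.5
V = 17.5 * 4
V = 70
70 cm^3


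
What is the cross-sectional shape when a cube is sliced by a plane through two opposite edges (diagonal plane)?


Solid: cube
Cutting plane: through two opposite edges (diagonal plane)
Visualize the intersection of the plane with the solid's surface.
The boundary of the cut region is a rectangle.
rectangle


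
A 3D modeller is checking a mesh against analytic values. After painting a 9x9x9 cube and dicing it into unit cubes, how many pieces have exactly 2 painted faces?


Large cube: 9 x 9 x 9, cut into unit cubes.
n = 9, so n - 2 = 7
Cubes with 2 painted faces lie along the edges, excluding corners.
A cube has 12 edges; each contributes (n - 2) = 7 such cubes.
Count = 12 * 7 = 84
84 unit cubes


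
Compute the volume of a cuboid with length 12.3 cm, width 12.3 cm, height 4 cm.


Shape: rectangular prism
l = 12.3 cm, w = 12.3 cm, h = 4 cm
Formula: V = l * w * h
V = 12.3 * 12.3 * 4
V = 151.29 * 4
V = 605.16
605.16 cm^3


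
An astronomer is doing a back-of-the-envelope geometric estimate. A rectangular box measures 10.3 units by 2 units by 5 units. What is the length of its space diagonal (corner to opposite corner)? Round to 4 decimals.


Shape: rectangular box (space diagonal)
l = 10.3 units, w = 2 units, h = 5 units
Visualize: the diagonal of the base, then a right triangle with that diagonal and the height.
Formula: d = sqrt(l^2 + w^2 + h^2)
l^2 + w^2 + h^2 = 106.09 + 4 + 25 = 135.09
d = sqrt(135.09)
d = 11.6228
11.6228 units


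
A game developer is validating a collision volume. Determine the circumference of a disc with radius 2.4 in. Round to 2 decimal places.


Shape: circle
Radius r = 2.4 in
Formula: C = 2 * pi * r
C = 2 * pi * 2.4
C = 4.8 * pi
C = 15.08
15.08 in


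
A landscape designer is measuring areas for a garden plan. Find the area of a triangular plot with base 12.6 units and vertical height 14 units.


Shape: triangle
Base b = 12.6 units, Height h = 14 units
Formula: A = (1/2) * b * h
A = 0.5 * 12.6 * 14
A = 0.5 * 176.4
A = 88.2
88.2 units^2


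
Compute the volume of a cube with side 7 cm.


Shape: cube
Side s = 7 cm
Formula: V = s^3
V = 7 * 7 * 7
V = 49 * 7
V = 343
343 cm^3


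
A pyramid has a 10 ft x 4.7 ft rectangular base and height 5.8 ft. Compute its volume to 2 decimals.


Shape: rectangular pyramid
Base: 10 ft x 4.7 ft, Height h = 5.8 ft
Formula: V = (1/3) * base_area * h
base_area = 10 * 4.7 = 47
base_area * h = 47 * 5.8 = 272.6
V = 272.6 / 3
V = 90.87
90.87 ft^3


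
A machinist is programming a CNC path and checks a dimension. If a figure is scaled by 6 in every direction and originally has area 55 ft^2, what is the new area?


Linear scale factor k = 6
Original area = 55 ft^2
Rule: under a linear scaling by k, areas scale by k^2.
k^2 = 6^2 = 36
New area = 55 * 36
New area = 1980
1980 ft^2


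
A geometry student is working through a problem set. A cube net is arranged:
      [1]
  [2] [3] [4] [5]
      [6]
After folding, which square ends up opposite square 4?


Net: cross layout. Take square 3 as the base (bottom).
Fold the four squares in the horizontal row up around 3: 2 -> left, 4 -> right, 5 wraps to the top.
Fold 1 and 6 up from 3: 1 -> back, 6 -> front.
Opposite pairs are therefore: (1, 6), (2, 4), (3, 5).
Face 4 is opposite face 2.
face 2


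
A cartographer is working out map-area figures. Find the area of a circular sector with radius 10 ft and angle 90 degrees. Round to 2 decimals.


Shape: circular sector
Radius r = 10 ft, Angle = 90 degrees
Formula: A = (angle/360) * pi * r^2
r^2 = 100
Fraction of circle = 90/360
A = (90/360) * pi * 100
A = 25 * pi
A = 78.54
78.54 ft^2


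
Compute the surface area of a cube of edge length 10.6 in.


Shape: cube
Side s = 10.6 in
A cube has 6 square faces.
Formula: SA = 6 * s^2
s^2 = 112.36
SA = 6 * 112.36
SA = 674.16
674.16 in^2


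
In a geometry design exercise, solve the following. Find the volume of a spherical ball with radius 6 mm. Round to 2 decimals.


Shape: sphere
Radius r = 6 mm
Formula: V = (4/3) * pi * r^3
r^3 = 216
(4/3) * 216 = 288
V = 288 * pi
V = 904.78
904.78 mm^3


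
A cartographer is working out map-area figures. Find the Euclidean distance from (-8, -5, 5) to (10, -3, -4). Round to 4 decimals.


3D distance between two points
P1 = (-8, -5, 5), P2 = (10, -3, -4)
Formula: d = sqrt((x2-x1)^2 + (y2-y1)^2 + (z2-z1)^2)
dx = 10 - -8 = 18
dy = -3 - -5 = 2
dz = -4 - 5 = -9
dx^2 + dy^2 + dz^2 = 324 + 4 + 81 = 409
d = sqrt(409)
d = 20.2237
20.2237 units


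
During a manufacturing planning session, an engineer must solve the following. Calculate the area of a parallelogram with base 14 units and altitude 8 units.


Shape: parallelogram
Base b = 14 units, Height h = 8 units
Formula: A = b * h
A = 14 * 8
A = 112
112 units^2


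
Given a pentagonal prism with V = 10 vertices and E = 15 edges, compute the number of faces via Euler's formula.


Polyhedron: pentagonal prism
Euler's formula for convex polyhedra: V - E + F = 2
Given: V = 10 vertices and E = 15 edges
Solve for F:
F = 2 + E - V = 2 + 15 - 10 = 7
7 faces


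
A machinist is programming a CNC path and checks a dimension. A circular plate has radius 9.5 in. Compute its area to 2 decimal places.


Shape: circle
Radius r = 9.5 in
Formula: A = pi * r^2
r^2 = 9.5^2 = 90.25
A = pi * 90.25
A = 283.53
283.53 in^2


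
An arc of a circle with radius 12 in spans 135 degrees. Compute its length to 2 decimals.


Shape: circular arc
Radius r = 12 in, Angle = 135 degrees
Formula: L = (angle/360) * 2 * pi * r
2 * pi * r = 24 * pi
L = (135/360) * 24 * pi
L = 9 * pi
L = 28.27
28.27 in


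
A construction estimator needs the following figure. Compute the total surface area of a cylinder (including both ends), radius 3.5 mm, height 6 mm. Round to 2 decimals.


Shape: closed cylinder
Radius r = 3.5 mm, Height h = 6 mm
Formula: SA = 2*pi*r^2 + 2*pi*r*h = 2*pi*r*(r + h)
r + h = 9.5
2 * r * (r + h) = 2 * 3.5 * 9.5 = 66.5
SA = 66.5 * pi
SA = 208.92
208.92 mm^2


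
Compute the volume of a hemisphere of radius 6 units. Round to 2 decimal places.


Shape: hemisphere (half of a sphere)
Radius r = 6 units
Formula: V = (1/2) * (4/3) * pi * r^3 = (2/3) * pi * r^3
r^3 = 216
(2/3) * 216 = 144
V = 144 * pi
V = 452.39
452.39 units^3


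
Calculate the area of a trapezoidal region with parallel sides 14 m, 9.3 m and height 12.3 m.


Shape: trapezoid
Parallel sides a = 14 m, b = 9.3 m; Height h = 12.3 m
Formula: A = (a + b) * h / 2
a + b = 14 + 9.3 = 23.3
A = 23.3 * 12.3 / 2
A = 286.59 / 2
A = 143.295
143.295 m^2


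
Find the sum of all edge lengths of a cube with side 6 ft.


Shape: cube
Side s = 6 ft
A cube has 12 edges, all equal.
Formula: total edge length = 12 * s
Total = 12 * 6
Total = 72
72 ft


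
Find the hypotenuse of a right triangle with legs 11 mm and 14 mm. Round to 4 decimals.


Shape: right triangle
Legs a = 11 mm, b = 14 mm
Formula: c = sqrt(a^2 + b^2)
a^2 = 121, b^2 = 196
a^2 + b^2 = 317
c = sqrt(317)
c = 17.8045
17.8045 mm


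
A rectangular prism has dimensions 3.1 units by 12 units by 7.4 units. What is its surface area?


Shape: rectangular prism
l = 3.1 units, w = 12 units, h = 7.4 units
Formula: SA = 2(lw + lh + wh)
lw = 37.2, lh = 22.94, wh = 88.8
lw + lh + wh = 148.94
SA = 2 * 148.94
SA = 297.88
297.88 units^2


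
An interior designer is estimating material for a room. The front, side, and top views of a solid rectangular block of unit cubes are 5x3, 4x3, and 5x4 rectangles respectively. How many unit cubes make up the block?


Orthographic views of a solid rectangular block:
Front view 5 x 3 -> length = 5, height = 3
Side view 4 x 3 -> width = 4, height = 3 (consistent)
Top view 5 x 4 -> confirms length = 5, width = 4
The block is 5 x 4 x 3.
Total unit cubes = 5 * 4 * 3 = 60
60 unit cubes


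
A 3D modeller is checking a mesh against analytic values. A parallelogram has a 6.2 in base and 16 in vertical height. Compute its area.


Shape: parallelogram
Base b = 6.2 in, Height h = 16 in
Formula: A = b * h
A = 6.2 * 16
A = 99.2
99.2 in^2


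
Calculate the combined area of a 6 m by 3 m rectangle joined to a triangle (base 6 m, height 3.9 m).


Composite shape: rectangle + triangle
Rectangle area = 6 * 3 = 18
Triangle area = 0.5 * 6 * 3.9 = 11.7
Total = 18 + 11.7
Total = 29.7
29.7 m^2


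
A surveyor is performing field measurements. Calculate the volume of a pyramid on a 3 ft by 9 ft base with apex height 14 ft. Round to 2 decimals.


Shape: rectangular pyramid
Base: 3 ft x 9 ft, Height h = 14 ft
Formula: V = (1/3) * base_area * h
base_area = 3 * 9 = 27
base_area * h = 27 * 14 = 378
V = 378 / 3
V = 126
126 ft^3


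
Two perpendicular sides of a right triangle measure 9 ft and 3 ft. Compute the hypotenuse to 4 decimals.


Shape: right triangle
Legs a = 9 ft, b = 3 ft
Formula: c = sqrt(a^2 + b^2)
a^2 = 81, b^2 = 9
a^2 + b^2 = 90
c = sqrt(90)
c = 9.4868
9.4868 ft


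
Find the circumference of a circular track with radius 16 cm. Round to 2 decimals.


Shape: circle
Radius r = 16 cm
Formula: C = 2 * pi * r
C = 2 * pi * 16
C = 32 * pi
C = 100.53
100.53 cm


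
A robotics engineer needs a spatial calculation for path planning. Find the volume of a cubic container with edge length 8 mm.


Shape: cube
Side s = 8 mm
Formula: V = s^3
V = 8 * 8 * 8
V = 64 * 8
V = 512
512 mm^3


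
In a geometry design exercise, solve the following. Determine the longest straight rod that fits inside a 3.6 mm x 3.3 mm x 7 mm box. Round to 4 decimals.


Shape: rectangular box (space diagonal)
l = 3.6 mm, w = 3.3 mm, h = 7 mm
Visualize: the diagonal of the base, then a right triangle with that diagonal and the height.
Formula: d = sqrt(l^2 + w^2 + h^2)
l^2 + w^2 + h^2 = 12.96 + 10.89 + 49 = 72.85
d = sqrt(72.85)
d = 8.5352
8.5352 mm


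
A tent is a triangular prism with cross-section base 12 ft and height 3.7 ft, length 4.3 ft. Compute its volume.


Shape: triangular prism
Triangle base = 12 ft, triangle height = 3.7 ft, prism length L = 4.3 ft
Formula: V = (1/2 * b * h_tri) * L
Cross-section area = 0.5 * 12 * 3.7 = 22.2
V = 22.2 * 4.3
V = 95.46
95.46 ft^3


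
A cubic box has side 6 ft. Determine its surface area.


Shape: cube
Side s = 6 ft
A cube has 6 square faces.
Formula: SA = 6 * s^2
s^2 = 36
SA = 6 * 36
SA = 216
216 ft^2


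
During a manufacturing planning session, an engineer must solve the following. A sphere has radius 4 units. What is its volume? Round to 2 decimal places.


Shape: sphere
Radius r = 4 units
Formula: V = (4/3) * pi * r^3
r^3 = 64
(4/3) * 64 = 85.333333
V = 85.333333 * pi
V = 268.08
268.08 units^3


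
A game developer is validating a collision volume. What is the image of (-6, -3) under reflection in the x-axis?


Transformation: reflection
Original point: (-6, -3)
Rule for reflection over the x-axis: (x, y) -> (x, -y)
Apply: (-6, -3) -> (-6, 3)
(-6, 3)


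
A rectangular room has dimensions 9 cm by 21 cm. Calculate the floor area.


Shape: rectangle
Length l = 9 cm, Width w = 21 cm
Formula: A = l * w
A = 9 * 21
A = 189
189 cm^2


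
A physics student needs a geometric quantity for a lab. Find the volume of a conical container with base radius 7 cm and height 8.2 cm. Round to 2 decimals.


Shape: cone
Radius r = 7 cm, Height h = 8.2 cm
Formula: V = (1/3) * pi * r^2 * h
r^2 = 49
pi * r^2 * h = pi * 49 * 8.2 = 401.8 * pi
V = 401.8 * pi / 3
V = 420.76
420.76 cm^3


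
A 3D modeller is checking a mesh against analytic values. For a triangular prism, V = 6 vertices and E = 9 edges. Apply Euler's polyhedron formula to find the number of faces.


Polyhedron: triangular prism
Euler's formula for convex polyhedra: V - E + F = 2
Given: V = 6 vertices and E = 9 edges
Solve for F:
F = 2 + E - V = 2 + 9 - 6 = 5
5 faces


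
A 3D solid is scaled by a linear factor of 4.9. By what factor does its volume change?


Linear scale factor k = 4.9
Rule: under a linear scaling by k, volumes scale by k^3.
k^3 = 4.9 * 4.9 * 4.9
k^3 = 24.01 * 4.9
k^3 = 117.649
Volume scales by a factor of 117.649.
117.649 (dimensionless)


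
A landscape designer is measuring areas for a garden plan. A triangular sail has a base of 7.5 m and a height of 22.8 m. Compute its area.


Shape: triangle
Base b = 7.5 m, Height h = 22.8 m
Formula: A = (1/2) * b * h
A = 0.5 * 7.5 * 22.8
A = 0.5 * 171
A = 85.5
85.5 m^2


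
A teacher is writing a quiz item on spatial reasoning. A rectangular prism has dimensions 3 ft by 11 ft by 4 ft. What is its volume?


Shape: rectangular prism
l = 3 ft, w = 11 ft, h = 4 ft
Formula: V = l * w * h
V = 3 * 11 * 4
V = 33 * 4
V = 132
132 ft^3


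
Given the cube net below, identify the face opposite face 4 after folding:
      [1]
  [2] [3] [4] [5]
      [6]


Net: cross layout. Take square 3 as the base (bottom).
Fold the four squares in the horizontal row up around 3: 2 -> left, 4 -> right, 5 wraps to the top.
Fold 1 and 6 up from 3: 1 -> back, 6 -> front.
Opposite pairs are therefore: (1, 6), (2, 4), (3, 5).
Face 4 is opposite face 2.
face 2


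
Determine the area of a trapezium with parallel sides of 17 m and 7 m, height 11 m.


Shape: trapezoid
Parallel sides a = 17 m, b = 7 m; Height h = 11 m
Formula: A = (a + b) * h / 2
a + b = 17 + 7 = 24
A = 24 * 11 / 2
A = 264 / 2
A = 132
132 m^2


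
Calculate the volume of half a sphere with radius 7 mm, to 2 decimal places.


Shape: hemisphere (half of a sphere)
Radius r = 7 mm
Formula: V = (1/2) * (4/3) * pi * r^3 = (2/3) * pi * r^3
r^3 = 343
(2/3) * 343 = 228.666667
V = 228.666667 * pi
V = 718.38
718.38 mm^3


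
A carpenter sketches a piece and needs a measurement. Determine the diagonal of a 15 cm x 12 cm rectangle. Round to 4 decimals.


Shape: rectangle (diagonal via Pythagoras)
Sides: 15 cm and 12 cm
Formula: d = sqrt(l^2 + w^2)
l^2 = 225, w^2 = 144
l^2 + w^2 = 369
d = sqrt(369)
d = 19.2094
19.2094 cm


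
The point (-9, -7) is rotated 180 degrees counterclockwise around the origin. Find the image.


Transformation: rotation about the origin
Original point: (-9, -7)
Rule for 180 deg: (x, y) -> (-x, -y)
Apply: (-9, -7) -> (9, 7)
(9, 7)


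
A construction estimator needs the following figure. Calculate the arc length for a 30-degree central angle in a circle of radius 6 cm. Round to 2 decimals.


Shape: circular arc
Radius r = 6 cm, Angle = 30 degrees
Formula: L = (angle/360) * 2 * pi * r
2 * pi * r = 12 * pi
L = (30/360) * 12 * pi
L = 1 * pi
L = 3.14
3.14 cm


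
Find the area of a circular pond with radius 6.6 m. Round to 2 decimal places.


Shape: circle
Radius r = 6.6 m
Formula: A = pi * r^2
r^2 = 6.6^2 = 43.56
A = pi * 43.56
A = 136.85
136.85 m^2


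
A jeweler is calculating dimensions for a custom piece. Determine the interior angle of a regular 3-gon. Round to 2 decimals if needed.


Shape: regular triangle (3 sides)
Formula: interior angle = (n - 2) * 180 / n
(n - 2) = 1
(n - 2) * 180 = 180
angle = 180 / 3
angle = 60
60 degrees


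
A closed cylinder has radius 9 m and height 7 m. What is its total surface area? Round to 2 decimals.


Shape: closed cylinder
Radius r = 9 m, Height h = 7 m
Formula: SA = 2*pi*r^2 + 2*pi*r*h = 2*pi*r*(r + h)
r + h = 16
2 * r * (r + h) = 2 * 9 * 16 = 288
SA = 288 * pi
SA = 904.78
904.78 m^2


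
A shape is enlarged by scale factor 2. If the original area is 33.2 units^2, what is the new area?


Linear scale factor k = 2
Original area = 33.2 units^2
Rule: under a linear scaling by k, areas scale by k^2.
k^2 = 2^2 = 4
New area = 33.2 * 4
New area = 132.8
132.8 units^2


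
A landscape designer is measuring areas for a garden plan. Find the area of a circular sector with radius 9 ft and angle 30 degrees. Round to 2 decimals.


Shape: circular sector
Radius r = 9 ft, Angle = 30 degrees
Formula: A = (angle/360) * pi * r^2
r^2 = 81
Fraction of circle = 30/360
A = (30/360) * pi * 81
A = 6.75 * pi
A = 21.21
21.21 ft^2


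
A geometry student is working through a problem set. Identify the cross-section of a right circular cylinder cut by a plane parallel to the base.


Solid: right circular cylinder
Cutting plane: parallel to the base
Visualize the intersection of the plane with the solid's surface.
The boundary of the cut region is a circle.
circle


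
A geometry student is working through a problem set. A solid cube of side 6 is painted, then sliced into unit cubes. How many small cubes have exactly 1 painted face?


Large cube: 6 x 6 x 6, cut into unit cubes.
n = 6, so n - 2 = 4
Cubes with 1 painted face lie in the interior of each face.
A cube has 6 faces; each contributes (n - 2)^2 = 16 such cubes.
Count = 6 * 16 = 96
96 unit cubes


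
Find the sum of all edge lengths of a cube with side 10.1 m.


Shape: cube
Side s = 10.1 m
A cube has 12 edges, all equal.
Formula: total edge length = 12 * s
Total = 12 * 10.1
Total = 121.2
121.2 m


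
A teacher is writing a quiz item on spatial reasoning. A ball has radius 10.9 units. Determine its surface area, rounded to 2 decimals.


Shape: sphere
Radius r = 10.9 units
Formula: SA = 4 * pi * r^2
r^2 = 118.81
SA = 4 * pi * 118.81
SA = 475.24 * pi
SA = 1493.01
1493.01 units^2


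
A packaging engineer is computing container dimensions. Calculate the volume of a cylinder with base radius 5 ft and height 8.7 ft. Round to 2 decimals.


Shape: cylinder
Radius r = 5 ft, Height h = 8.7 ft
Formula: V = pi * r^2 * h
r^2 = 25
V = pi * 25 * 8.7
V = 217.5 * pi
V = 683.3
683.3 ft^3


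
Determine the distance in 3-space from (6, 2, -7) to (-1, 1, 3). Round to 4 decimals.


3D distance between two points
P1 = (6, 2, -7), P2 = (-1, 1, 3)
Formula: d = sqrt((x2-x1)^2 + (y2-y1)^2 + (z2-z1)^2)
dx = -1 - 6 = -7
dy = 1 - 2 = -1
dz = 3 - -7 = 10
dx^2 + dy^2 + dz^2 = 49 + 1 + 100 = 150
d = sqrt(150)
d = 12.2474
12.2474 units


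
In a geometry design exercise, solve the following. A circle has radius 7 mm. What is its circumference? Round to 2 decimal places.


Shape: circle
Radius r = 7 mm
Formula: C = 2 * pi * r
C = 2 * pi * 7
C = 14 * pi
C = 43.98
43.98 mm


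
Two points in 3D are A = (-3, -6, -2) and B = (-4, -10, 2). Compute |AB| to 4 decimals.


3D distance between two points
P1 = (-3, -6, -2), P2 = (-4, -10, 2)
Formula: d = sqrt((x2-x1)^2 + (y2-y1)^2 + (z2-z1)^2)
dx = -4 - -3 = -1
dy = -10 - -6 = -4
dz = 2 - -2 = 4
dx^2 + dy^2 + dz^2 = 1 + 16 + 16 = 33
d = sqrt(33)
d = 5.7446
5.7446 units


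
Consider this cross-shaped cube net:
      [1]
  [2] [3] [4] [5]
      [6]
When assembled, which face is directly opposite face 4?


Net: cross layout. Take square 3 as the base (bottom).
Fold the four squares in the horizontal row up around 3: 2 -> left, 4 -> right, 5 wraps to the top.
Fold 1 and 6 up from 3: 1 -> back, 6 -> front.
Opposite pairs are therefore: (1, 6), (2, 4), (3, 5).
Face 4 is opposite face 2.
face 2


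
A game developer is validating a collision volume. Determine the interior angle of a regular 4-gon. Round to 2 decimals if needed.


Shape: regular square (4 sides)
Formula: interior angle = (n - 2) * 180 / n
(n - 2) = 2
(n - 2) * 180 = 360
angle = 360 / 4
angle = 90
90 degrees


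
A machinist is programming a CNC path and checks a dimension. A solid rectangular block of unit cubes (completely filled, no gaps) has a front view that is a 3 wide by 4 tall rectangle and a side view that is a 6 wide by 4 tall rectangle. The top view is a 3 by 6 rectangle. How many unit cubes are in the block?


Orthographic views of a solid rectangular block:
Front view 3 x 4 -> length = 3, height = 4
Side view 6 x 4 -> width = 6, height = 4 (consistent)
Top view 3 x 6 -> confirms length = 3, width = 6
The block is 3 x 6 x 4.
Total unit cubes = 3 * 6 * 4 = 72
72 unit cubes


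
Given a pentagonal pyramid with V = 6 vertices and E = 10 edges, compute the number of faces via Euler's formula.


Polyhedron: pentagonal pyramid
Euler's formula for convex polyhedra: V - E + F = 2
Given: V = 6 vertices and E = 10 edges
Solve for F:
F = 2 + E - V = 2 + 10 - 6 = 6
6 faces


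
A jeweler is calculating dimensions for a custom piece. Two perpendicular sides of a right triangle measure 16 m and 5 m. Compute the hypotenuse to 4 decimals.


Shape: right triangle
Legs a = 16 m, b = 5 m
Formula: c = sqrt(a^2 + b^2)
a^2 = 256, b^2 = 25
a^2 + b^2 = 281
c = sqrt(281)
c = 16.7631
16.7631 m


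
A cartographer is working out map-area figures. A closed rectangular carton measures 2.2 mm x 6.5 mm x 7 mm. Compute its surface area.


Shape: rectangular prism
l = 2.2 mm, w = 6.5 mm, h = 7 mm
Formula: SA = 2(lw + lh + wh)
lw = 14.3, lh = 15.4, wh = 45.5
lw + lh + wh = 75.2
SA = 2 * 75.2
SA = 150.4
150.4 mm^2


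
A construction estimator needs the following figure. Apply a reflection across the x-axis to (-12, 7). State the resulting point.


Transformation: reflection
Original point: (-12, 7)
Rule for reflection over the x-axis: (x, y) -> (x, -y)
Apply: (-12, 7) -> (-12, -7)
(-12, -7)


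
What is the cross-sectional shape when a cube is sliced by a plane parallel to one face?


Solid: cube
Cutting plane: parallel to one face
Visualize the intersection of the plane with the solid's surface.
The boundary of the cut region is a square.
square


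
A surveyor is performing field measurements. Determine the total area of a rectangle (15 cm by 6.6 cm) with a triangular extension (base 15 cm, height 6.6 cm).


Composite shape: rectangle + triangle
Rectangle area = 15 * 6.6 = 99
Triangle area = 0.5 * 15 * 6.6 = 49.5
Total = 99 + 49.5
Total = 148.5
148.5 cm^2


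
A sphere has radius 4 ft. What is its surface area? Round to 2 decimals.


Shape: sphere
Radius r = 4 ft
Formula: SA = 4 * pi * r^2
r^2 = 16
SA = 4 * pi * 16
SA = 64 * pi
SA = 201.06
201.06 ft^2


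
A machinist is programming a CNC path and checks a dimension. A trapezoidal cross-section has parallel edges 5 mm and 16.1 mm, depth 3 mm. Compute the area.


Shape: trapezoid
Parallel sides a = 5 mm, b = 16.1 mm; Height h = 3 mm
Formula: A = (a + b) * h / 2
a + b = 5 + 16.1 = 21.1
A = 21.1 * 3 / 2
A = 63.3 / 2
A = 31.65
31.65 mm^2


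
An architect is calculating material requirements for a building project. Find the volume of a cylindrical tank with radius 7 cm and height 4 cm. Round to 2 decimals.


Shape: cylinder
Radius r = 7 cm, Height h = 4 cm
Formula: V = pi * r^2 * h
r^2 = 49
V = pi * 49 * 4
V = 196 * pi
V = 615.75
615.75 cm^3


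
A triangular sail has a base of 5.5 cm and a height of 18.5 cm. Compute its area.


Shape: triangle
Base b = 5.5 cm, Height h = 18.5 cm
Formula: A = (1/2) * b * h
A = 0.5 * 5.5 * 18.5
A = 0.5 * 101.75
A = 50.875
50.875 cm^2


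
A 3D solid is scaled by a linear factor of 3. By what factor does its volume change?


Linear scale factor k = 3
Rule: under a linear scaling by k, volumes scale by k^3.
k^3 = 3 * 3 * 3
k^3 = 9 * 3
k^3 = 27
Volume scales by a factor of 27.
27 (dimensionless)


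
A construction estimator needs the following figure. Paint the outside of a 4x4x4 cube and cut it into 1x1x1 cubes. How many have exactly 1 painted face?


Large cube: 4 x 4 x 4, cut into unit cubes.
n = 4, so n - 2 = 2
Cubes with 1 painted face lie in the interior of each face.
A cube has 6 faces; each contributes (n - 2)^2 = 4 such cubes.
Count = 6 * 4 = 24
24 unit cubes


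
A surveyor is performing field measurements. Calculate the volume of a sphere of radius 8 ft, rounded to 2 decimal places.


Shape: sphere
Radius r = 8 ft
Formula: V = (4/3) * pi * r^3
r^3 = 512
(4/3) * 512 = 682.666667
V = 682.666667 * pi
V = 2144.66
2144.66 ft^3


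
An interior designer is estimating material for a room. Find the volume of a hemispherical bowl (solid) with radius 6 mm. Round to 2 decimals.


Shape: hemisphere (half of a sphere)
Radius r = 6 mm
Formula: V = (1/2) * (4/3) * pi * r^3 = (2/3) * pi * r^3
r^3 = 216
(2/3) * 216 = 144
V = 144 * pi
V = 452.39
452.39 mm^3


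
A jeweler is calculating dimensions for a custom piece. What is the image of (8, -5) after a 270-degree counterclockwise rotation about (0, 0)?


Transformation: rotation about the origin
Original point: (8, -5)
Rule for 270 deg counterclockwise: (x, y) -> (y, -x)
Apply: (8, -5) -> (-5, -8)
(-5, -8)


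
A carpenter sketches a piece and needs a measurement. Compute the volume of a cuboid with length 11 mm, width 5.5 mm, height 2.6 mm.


Shape: rectangular prism
l = 11 mm, w = 5.5 mm, h = 2.6 mm
Formula: V = l * w * h
V = 11 * 5.5 * 2.6
V = 60.5 * 2.6
V = 157.3
157.3 mm^3


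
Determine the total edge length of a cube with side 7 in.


Shape: cube
Side s = 7 in
A cube has 12 edges, all equal.
Formula: total edge length = 12 * s
Total = 12 * 7
Total = 84
84 in


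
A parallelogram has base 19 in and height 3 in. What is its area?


Shape: parallelogram
Base b = 19 in, Height h = 3 in
Formula: A = b * h
A = 19 * 3
A = 57
57 in^2


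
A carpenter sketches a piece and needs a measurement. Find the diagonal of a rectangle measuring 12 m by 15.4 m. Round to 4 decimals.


Shape: rectangle (diagonal via Pythagoras)
Sides: 12 m and 15.4 m
Formula: d = sqrt(l^2 + w^2)
l^2 = 144, w^2 = 237.16
l^2 + w^2 = 381.16
d = sqrt(381.16)
d = 19.5233
19.5233 m


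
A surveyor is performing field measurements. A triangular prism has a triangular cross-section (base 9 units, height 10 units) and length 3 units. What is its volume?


Shape: triangular prism
Triangle base = 9 units, triangle height = 10 units, prism length L = 3 units
Formula: V = (1/2 * b * h_tri) * L
Cross-section area = 0.5 * 9 * 10 = 45
V = 45 * 3
V = 135
135 units^3


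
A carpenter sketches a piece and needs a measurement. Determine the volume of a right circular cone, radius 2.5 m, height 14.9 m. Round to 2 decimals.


Shape: cone
Radius r = 2.5 m, Height h = 14.9 m
Formula: V = (1/3) * pi * r^2 * h
r^2 = 6.25
pi * r^2 * h = pi * 6.25 * 14.9 = 93.125 * pi
V = 93.125 * pi / 3
V = 97.52
97.52 m^3


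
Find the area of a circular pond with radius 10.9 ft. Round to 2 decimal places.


Shape: circle
Radius r = 10.9 ft
Formula: A = pi * r^2
r^2 = 10.9^2 = 118.81
A = pi * 118.81
A = 373.25
373.25 ft^2


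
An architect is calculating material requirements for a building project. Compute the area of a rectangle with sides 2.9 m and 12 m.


Shape: rectangle
Length l = 2.9 m, Width w = 12 m
Formula: A = l * w
A = 2.9 * 12
A = 34.8
34.8 m^2


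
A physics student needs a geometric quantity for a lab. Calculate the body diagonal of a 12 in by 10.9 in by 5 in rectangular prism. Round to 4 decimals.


Shape: rectangular box (space diagonal)
l = 12 in, w = 10.9 in, h = 5 in
Visualize: the diagonal of the base, then a right triangle with that diagonal and the height.
Formula: d = sqrt(l^2 + w^2 + h^2)
l^2 + w^2 + h^2 = 144 + 118.81 + 25 = 287.81
d = sqrt(287.81)
d = 16.965
16.965 in


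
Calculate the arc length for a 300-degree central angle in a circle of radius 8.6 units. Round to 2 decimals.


Shape: circular arc
Radius r = 8.6 units, Angle = 300 degrees
Formula: L = (angle/360) * 2 * pi * r
2 * pi * r = 17.2 * pi
L = (300/360) * 17.2 * pi
L = 14.333333 * pi
L = 45.03
45.03 units


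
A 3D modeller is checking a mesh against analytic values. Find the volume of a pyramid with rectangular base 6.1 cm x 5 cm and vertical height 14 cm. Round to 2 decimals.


Shape: rectangular pyramid
Base: 6.1 cm x 5 cm, Height h = 14 cm
Formula: V = (1/3) * base_area * h
base_area = 6.1 * 5 = 30.5
base_area * h = 30.5 * 14 = 427
V = 427 / 3
V = 142.33
142.33 cm^3


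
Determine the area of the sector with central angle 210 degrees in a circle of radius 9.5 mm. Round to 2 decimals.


Shape: circular sector
Radius r = 9.5 mm, Angle = 210 degrees
Formula: A = (angle/360) * pi * r^2
r^2 = 90.25
Fraction of circle = 210/360
A = (210/360) * pi * 90.25
A = 52.645833 * pi
A = 165.39
165.39 mm^2


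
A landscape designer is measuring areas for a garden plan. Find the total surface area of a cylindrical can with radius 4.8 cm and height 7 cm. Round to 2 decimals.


Shape: closed cylinder
Radius r = 4.8 cm, Height h = 7 cm
Formula: SA = 2*pi*r^2 + 2*pi*r*h = 2*pi*r*(r + h)
r + h = 11.8
2 * r * (r + h) = 2 * 4.8 * 11.8 = 113.28
SA = 113.28 * pi
SA = 355.88
355.88 cm^2


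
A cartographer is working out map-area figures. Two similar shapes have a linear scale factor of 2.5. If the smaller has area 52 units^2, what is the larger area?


Linear scale factor k = 2.5
Original area = 52 units^2
Rule: under a linear scaling by k, areas scale by k^2.
k^2 = 2.5^2 = 6.25
New area = 52 * 6.25
New area = 325
325 units^2


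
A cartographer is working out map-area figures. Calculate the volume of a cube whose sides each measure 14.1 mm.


Shape: cube
Side s = 14.1 mm
Formula: V = s^3
V = 14.1 * 14.1 * 14.1
V = 198.81 * 14.1
V = 2803.221
2803.221 mm^3


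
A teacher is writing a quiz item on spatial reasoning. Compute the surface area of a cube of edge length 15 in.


Shape: cube
Side s = 15 in
A cube has 6 square faces.
Formula: SA = 6 * s^2
s^2 = 225
SA = 6 * 225
SA = 1350
1350 in^2


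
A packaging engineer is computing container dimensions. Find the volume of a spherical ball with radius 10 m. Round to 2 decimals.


Shape: sphere
Radius r = 10 m
Formula: V = (4/3) * pi * r^3
r^3 = 1000
(4/3) * 1000 = 1333.333333
V = 1333.333333 * pi
V = 4188.79
4188.79 m^3


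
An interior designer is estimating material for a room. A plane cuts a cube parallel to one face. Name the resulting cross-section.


Solid: cube
Cutting plane: parallel to one face
Visualize the intersection of the plane with the solid's surface.
The boundary of the cut region is a square.
square


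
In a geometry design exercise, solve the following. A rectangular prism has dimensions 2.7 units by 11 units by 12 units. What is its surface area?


Shape: rectangular prism
l = 2.7 units, w = 11 units, h = 12 units
Formula: SA = 2(lw + lh + wh)
lw = 29.7, lh = 32.4, wh = 132
lw + lh + wh = 194.1
SA = 2 * 194.1
SA = 388.2
388.2 units^2


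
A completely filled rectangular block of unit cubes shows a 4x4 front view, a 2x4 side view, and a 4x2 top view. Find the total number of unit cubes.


Orthographic views of a solid rectangular block:
Front view 4 x 4 -> length = 4, height = 4
Side view 2 x 4 -> width = 2, height = 4 (consistent)
Top view 4 x 2 -> confirms length = 4, width = 2
The block is 4 x 2 x 4.
Total unit cubes = 4 * 2 * 4 = 32
32 unit cubes


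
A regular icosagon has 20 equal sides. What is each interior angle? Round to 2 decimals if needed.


Shape: regular icosagon (20 sides)
Formula: interior angle = (n - 2) * 180 / n
(n - 2) = 18
(n - 2) * 180 = 3240
angle = 3240 / 20
angle = 162
162 degrees


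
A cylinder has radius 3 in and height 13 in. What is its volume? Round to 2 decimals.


Shape: cylinder
Radius r = 3 in, Height h = 13 in
Formula: V = pi * r^2 * h
r^2 = 9
V = pi * 9 * 13
V = 117 * pi
V = 367.57
367.57 in^3


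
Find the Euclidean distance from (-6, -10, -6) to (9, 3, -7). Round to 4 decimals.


3D distance between two points
P1 = (-6, -10, -6), P2 = (9, 3, -7)
Formula: d = sqrt((x2-x1)^2 + (y2-y1)^2 + (z2-z1)^2)
dx = 9 - -6 = 15
dy = 3 - -10 = 13
dz = -7 - -6 = -1
dx^2 + dy^2 + dz^2 = 225 + 169 + 1 = 395
d = sqrt(395)
d = 19.8746
19.8746 units


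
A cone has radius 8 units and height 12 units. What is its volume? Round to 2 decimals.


Shape: cone
Radius r = 8 units, Height h = 12 units
Formula: V = (1/3) * pi * r^2 * h
r^2 = 64
pi * r^2 * h = pi * 64 * 12 = 768 * pi
V = 768 * pi / 3
V = 804.25
804.25 units^3


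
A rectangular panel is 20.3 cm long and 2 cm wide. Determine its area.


Shape: rectangle
Length l = 20.3 cm, Width w = 2 cm
Formula: A = l * w
A = 20.3 * 2
A = 40.6
40.6 cm^2


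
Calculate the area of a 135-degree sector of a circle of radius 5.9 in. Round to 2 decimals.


Shape: circular sector
Radius r = 5.9 in, Angle = 135 degrees
Formula: A = (angle/360) * pi * r^2
r^2 = 34.81
Fraction of circle = 135/360
A = (135/360) * pi * 34.81
A = 13.05375 * pi
A = 41.01
41.01 in^2


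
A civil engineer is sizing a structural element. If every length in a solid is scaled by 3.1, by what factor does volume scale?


Linear scale factor k = 3.1
Rule: under a linear scaling by k, volumes scale by k^3.
k^3 = 3.1 * 3.1 * 3.1
k^3 = 9.61 * 3.1
k^3 = 29.791
Volume scales by a factor of 29.791.
29.791 (dimensionless)


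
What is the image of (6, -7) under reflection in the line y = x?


Transformation: reflection
Original point: (6, -7)
Rule for reflection over y = x: (x, y) -> (y, x)
Apply: (6, -7) -> (-7, 6)
(-7, 6)


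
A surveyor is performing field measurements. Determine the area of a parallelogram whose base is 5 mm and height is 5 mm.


Shape: parallelogram
Base b = 5 mm, Height h = 5 mm
Formula: A = b * h
A = 5 * 5
A = 25
25 mm^2


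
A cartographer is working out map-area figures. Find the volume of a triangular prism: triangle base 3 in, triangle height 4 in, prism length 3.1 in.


Shape: triangular prism
Triangle base = 3 in, triangle height = 4 in, prism length L = 3.1 in
Formula: V = (1/2 * b * h_tri) * L
Cross-section area = 0.5 * 3 * 4 = 6
V = 6 * 3.1
V = 18.6
18.6 in^3


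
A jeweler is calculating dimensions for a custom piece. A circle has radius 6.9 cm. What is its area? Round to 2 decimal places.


Shape: circle
Radius r = 6.9 cm
Formula: A = pi * r^2
r^2 = 6.9^2 = 47.61
A = pi * 47.61
A = 149.57
149.57 cm^2


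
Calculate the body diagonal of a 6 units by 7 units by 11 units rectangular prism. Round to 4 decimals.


Shape: rectangular box (space diagonal)
l = 6 units, w = 7 units, h = 11 units
Visualize: the diagonal of the base, then a right triangle with that diagonal and the height.
Formula: d = sqrt(l^2 + w^2 + h^2)
l^2 + w^2 + h^2 = 36 + 49 + 121 = 206
d = sqrt(206)
d = 14.3527
14.3527 units


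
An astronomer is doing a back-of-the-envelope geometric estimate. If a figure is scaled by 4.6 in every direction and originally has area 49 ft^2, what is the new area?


Linear scale factor k = 4.6
Original area = 49 ft^2
Rule: under a linear scaling by k, areas scale by k^2.
k^2 = 4.6^2 = 21.16
New area = 49 * 21.16
New area = 1036.84
1036.84 ft^2


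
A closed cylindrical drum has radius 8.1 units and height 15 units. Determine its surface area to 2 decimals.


Shape: closed cylinder
Radius r = 8.1 units, Height h = 15 units
Formula: SA = 2*pi*r^2 + 2*pi*r*h = 2*pi*r*(r + h)
r + h = 23.1
2 * r * (r + h) = 2 * 8.1 * 23.1 = 374.22
SA = 374.22 * pi
SA = 1175.65
1175.65 units^2


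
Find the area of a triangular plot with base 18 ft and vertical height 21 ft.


Shape: triangle
Base b = 18 ft, Height h = 21 ft
Formula: A = (1/2) * b * h
A = 0.5 * 18 * 21
A = 0.5 * 378
A = 189
189 ft^2


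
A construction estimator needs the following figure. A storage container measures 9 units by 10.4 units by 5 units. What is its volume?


Shape: rectangular prism
l = 9 units, w = 10.4 units, h = 5 units
Formula: V = l * w * h
V = 9 * 10.4 * 5
V = 93.6 * 5
V = 468
468 units^3


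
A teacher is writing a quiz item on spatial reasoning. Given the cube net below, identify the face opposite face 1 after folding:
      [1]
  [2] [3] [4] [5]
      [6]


Net: cross layout. Take square 3 as the base (bottom).
Fold the four squares in the horizontal row up around 3: 2 -> left, 4 -> right, 5 wraps to the top.
Fold 1 and 6 up from 3: 1 -> back, 6 -> front.
Opposite pairs are therefore: (1, 6), (2, 4), (3, 5).
Face 1 is opposite face 6.
face 6


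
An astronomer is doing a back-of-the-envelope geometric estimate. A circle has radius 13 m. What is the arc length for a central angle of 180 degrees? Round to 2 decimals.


Shape: circular arc
Radius r = 13 m, Angle = 180 degrees
Formula: L = (angle/360) * 2 * pi * r
2 * pi * r = 26 * pi
L = (180/360) * 26 * pi
L = 13 * pi
L = 40.84
40.84 m


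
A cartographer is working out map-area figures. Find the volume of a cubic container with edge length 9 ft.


Shape: cube
Side s = 9 ft
Formula: V = s^3
V = 9 * 9 * 9
V = 81 * 9
V = 729
729 ft^3


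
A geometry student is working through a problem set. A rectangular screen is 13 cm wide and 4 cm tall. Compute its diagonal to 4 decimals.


Shape: rectangle (diagonal via Pythagoras)
Sides: 13 cm and 4 cm
Formula: d = sqrt(l^2 + w^2)
l^2 = 169, w^2 = 16
l^2 + w^2 = 185
d = sqrt(185)
d = 13.6015
13.6015 cm


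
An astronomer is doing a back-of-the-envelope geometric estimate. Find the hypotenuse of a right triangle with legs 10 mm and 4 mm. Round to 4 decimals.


Shape: right triangle
Legs a = 10 mm, b = 4 mm
Formula: c = sqrt(a^2 + b^2)
a^2 = 100, b^2 = 16
a^2 + b^2 = 116
c = sqrt(116)
c = 10.7703
10.7703 mm


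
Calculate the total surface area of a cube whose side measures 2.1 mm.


Shape: cube
Side s = 2.1 mm
A cube has 6 square faces.
Formula: SA = 6 * s^2
s^2 = 4.41
SA = 6 * 4.41
SA = 26.46
26.46 mm^2


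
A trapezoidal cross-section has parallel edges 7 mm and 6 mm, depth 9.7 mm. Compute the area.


Shape: trapezoid
Parallel sides a = 7 mm, b = 6 mm; Height h = 9.7 mm
Formula: A = (a + b) * h / 2
a + b = 7 + 6 = 13
A = 13 * 9.7 / 2
A = 126.1 / 2
A = 63.05
63.05 mm^2


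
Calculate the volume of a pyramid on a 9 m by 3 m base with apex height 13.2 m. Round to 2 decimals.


Shape: rectangular pyramid
Base: 9 m x 3 m, Height h = 13.2 m
Formula: V = (1/3) * base_area * h
base_area = 9 * 3 = 27
base_area * h = 27 * 13.2 = 356.4
V = 356.4 / 3
V = 118.8
118.8 m^3
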